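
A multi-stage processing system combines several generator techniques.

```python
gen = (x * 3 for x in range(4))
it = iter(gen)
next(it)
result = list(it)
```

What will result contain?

Step 1: Generator produces [0, 3, 6, 9].
Step 2: next(it) consumes first element (0).
Step 3: list(it) collects remaining: [3, 6, 9].
Therefore result = [3, 6, 9].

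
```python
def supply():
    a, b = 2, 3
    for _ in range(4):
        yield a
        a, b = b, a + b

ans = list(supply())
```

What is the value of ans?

Step 1: Fibonacci-like sequence starting with a=2, b=3:
  Iteration 1: yield a=2, then a,b = 3,5
  Iteration 2: yield a=3, then a,b = 5,8
  Iteration 3: yield a=5, then a,b = 8,13
  Iteration 4: yield a=8, then a,b = 13,21
Therefore ans = [2, 3, 5, 8].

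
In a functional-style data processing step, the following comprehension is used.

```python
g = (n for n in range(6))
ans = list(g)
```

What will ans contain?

Step 1: Generator expression iterates range(6): [0, 1, 2, 3, 4, 5].
Step 2: list() collects all values.
Therefore ans = [0, 1, 2, 3, 4, 5].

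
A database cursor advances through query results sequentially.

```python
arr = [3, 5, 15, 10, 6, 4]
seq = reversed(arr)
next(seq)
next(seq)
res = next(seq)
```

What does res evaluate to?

Step 1: reversed([3, 5, 15, 10, 6, 4]) gives iterator: [4, 6, 10, 15, 5, 3].
Step 2: First next() = 4, second next() = 6.
Step 3: Third next() = 10.
Therefore res = 10.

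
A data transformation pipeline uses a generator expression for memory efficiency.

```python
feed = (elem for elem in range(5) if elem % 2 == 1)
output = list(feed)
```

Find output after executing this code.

Step 1: Filter range(5) keeping only odd values:
  elem=0: even, excluded
  elem=1: odd, included
  elem=2: even, excluded
  elem=3: odd, included
  elem=4: even, excluded
Therefore output = [1, 3].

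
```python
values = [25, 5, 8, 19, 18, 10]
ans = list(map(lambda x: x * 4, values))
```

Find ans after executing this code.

Step 1: Apply lambda x: x * 4 to each element:
  25 -> 100
  5 -> 20
  8 -> 32
  19 -> 76
  18 -> 72
  10 -> 40
Therefore ans = [100, 20, 32, 76, 72, 40].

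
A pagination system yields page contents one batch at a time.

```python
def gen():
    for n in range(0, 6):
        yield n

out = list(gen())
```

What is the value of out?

Step 1: The generator yields each value from range(0, 6).
Step 2: list() consumes all yields: [0, 1, 2, 3, 4, 5].
Therefore out = [0, 1, 2, 3, 4, 5].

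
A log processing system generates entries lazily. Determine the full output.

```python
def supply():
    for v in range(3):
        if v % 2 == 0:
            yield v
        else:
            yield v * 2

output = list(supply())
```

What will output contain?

Step 1: For each v in range(3), yield v if even, else v*2:
  v=0 (even): yield 0
  v=1 (odd): yield 1*2 = 2
  v=2 (even): yield 2
Therefore output = [0, 2, 2].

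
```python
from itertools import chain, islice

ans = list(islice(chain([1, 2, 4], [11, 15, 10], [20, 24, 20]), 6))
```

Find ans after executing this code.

Step 1: chain([1, 2, 4], [11, 15, 10], [20, 24, 20]) = [1, 2, 4, 11, 15, 10, 20, 24, 20].
Step 2: islice takes first 6 elements: [1, 2, 4, 11, 15, 10].
Therefore ans = [1, 2, 4, 11, 15, 10].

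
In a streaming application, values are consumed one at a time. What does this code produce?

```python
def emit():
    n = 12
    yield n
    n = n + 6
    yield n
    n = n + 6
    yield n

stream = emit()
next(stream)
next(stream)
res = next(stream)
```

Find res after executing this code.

Step 1: Trace through generator execution:
  Yield 1: n starts at 12, yield 12
  Yield 2: n = 12 + 6 = 18, yield 18
  Yield 3: n = 18 + 6 = 24, yield 24
Step 2: First next() gets 12, second next() gets the second value, third next() yields 24.
Therefore res = 24.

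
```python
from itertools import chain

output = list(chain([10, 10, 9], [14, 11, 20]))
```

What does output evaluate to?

Step 1: chain() concatenates iterables: [10, 10, 9] + [14, 11, 20].
Therefore output = [10, 10, 9, 14, 11, 20].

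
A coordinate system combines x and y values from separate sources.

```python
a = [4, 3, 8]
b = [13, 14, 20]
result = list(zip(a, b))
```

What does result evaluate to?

Step 1: zip pairs elements at same index:
  Index 0: (4, 13)
  Index 1: (3, 14)
  Index 2: (8, 20)
Therefore result = [(4, 13), (3, 14), (8, 20)].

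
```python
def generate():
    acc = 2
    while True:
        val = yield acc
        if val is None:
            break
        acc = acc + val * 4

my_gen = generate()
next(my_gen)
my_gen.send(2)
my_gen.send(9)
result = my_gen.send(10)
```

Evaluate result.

Step 1: next() -> yield acc=2.
Step 2: send(2) -> val=2, acc = 2 + 2*4 = 10, yield 10.
Step 3: send(9) -> val=9, acc = 10 + 9*4 = 46, yield 46.
Step 4: send(10) -> val=10, acc = 46 + 10*4 = 86, yield 86.
Therefore result = 86.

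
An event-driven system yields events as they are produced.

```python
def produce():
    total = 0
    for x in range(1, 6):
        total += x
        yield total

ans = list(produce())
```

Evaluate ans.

Step 1: Generator accumulates running sum:
  x=1: total = 1, yield 1
  x=2: total = 3, yield 3
  x=3: total = 6, yield 6
  x=4: total = 10, yield 10
  x=5: total = 15, yield 15
Therefore ans = [1, 3, 6, 10, 15].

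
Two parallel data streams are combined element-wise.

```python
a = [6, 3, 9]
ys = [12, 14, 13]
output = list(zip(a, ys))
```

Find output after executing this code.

Step 1: zip pairs elements at same index:
  Index 0: (6, 12)
  Index 1: (3, 14)
  Index 2: (9, 13)
Therefore output = [(6, 12), (3, 14), (9, 13)].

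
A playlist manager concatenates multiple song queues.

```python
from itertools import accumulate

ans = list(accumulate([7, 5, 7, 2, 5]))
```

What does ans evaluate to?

Step 1: accumulate computes running sums:
  + 7 = 7
  + 5 = 12
  + 7 = 19
  + 2 = 21
  + 5 = 26
Therefore ans = [7, 12, 19, 21, 26].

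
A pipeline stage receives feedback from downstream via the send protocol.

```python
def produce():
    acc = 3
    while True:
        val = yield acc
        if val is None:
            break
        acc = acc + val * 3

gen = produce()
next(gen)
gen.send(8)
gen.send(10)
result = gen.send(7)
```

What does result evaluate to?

Step 1: next() -> yield acc=3.
Step 2: send(8) -> val=8, acc = 3 + 8*3 = 27, yield 27.
Step 3: send(10) -> val=10, acc = 27 + 10*3 = 57, yield 57.
Step 4: send(7) -> val=7, acc = 57 + 7*3 = 78, yield 78.
Therefore result = 78.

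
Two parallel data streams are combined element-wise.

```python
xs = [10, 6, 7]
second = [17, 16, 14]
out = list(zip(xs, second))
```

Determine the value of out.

Step 1: zip pairs elements at same index:
  Index 0: (10, 17)
  Index 1: (6, 16)
  Index 2: (7, 14)
Therefore out = [(10, 17), (6, 16), (7, 14)].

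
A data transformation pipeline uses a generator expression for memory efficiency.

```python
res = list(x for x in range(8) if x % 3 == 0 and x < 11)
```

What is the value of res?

Step 1: Filter range(8) where x % 3 == 0 and x < 11:
  x=0: both conditions met, included
  x=1: excluded (1 % 3 != 0)
  x=2: excluded (2 % 3 != 0)
  x=3: both conditions met, included
  x=4: excluded (4 % 3 != 0)
  x=5: excluded (5 % 3 != 0)
  x=6: both conditions met, included
  x=7: excluded (7 % 3 != 0)
Therefore res = [0, 3, 6].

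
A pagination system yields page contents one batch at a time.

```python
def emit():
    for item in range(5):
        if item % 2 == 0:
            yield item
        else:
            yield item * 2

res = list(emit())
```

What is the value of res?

Step 1: For each item in range(5), yield item if even, else item*2:
  item=0 (even): yield 0
  item=1 (odd): yield 1*2 = 2
  item=2 (even): yield 2
  item=3 (odd): yield 3*2 = 6
  item=4 (even): yield 4
Therefore res = [0, 2, 2, 6, 4].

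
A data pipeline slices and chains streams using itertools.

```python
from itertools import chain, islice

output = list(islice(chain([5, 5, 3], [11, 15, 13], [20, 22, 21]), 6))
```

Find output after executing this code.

Step 1: chain([5, 5, 3], [11, 15, 13], [20, 22, 21]) = [5, 5, 3, 11, 15, 13, 20, 22, 21].
Step 2: islice takes first 6 elements: [5, 5, 3, 11, 15, 13].
Therefore output = [5, 5, 3, 11, 15, 13].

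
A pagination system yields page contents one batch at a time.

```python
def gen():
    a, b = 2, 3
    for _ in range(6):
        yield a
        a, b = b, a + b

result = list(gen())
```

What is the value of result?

Step 1: Fibonacci-like sequence starting with a=2, b=3:
  Iteration 1: yield a=2, then a,b = 3,5
  Iteration 2: yield a=3, then a,b = 5,8
  Iteration 3: yield a=5, then a,b = 8,13
  Iteration 4: yield a=8, then a,b = 13,21
  Iteration 5: yield a=13, then a,b = 21,34
  Iteration 6: yield a=21, then a,b = 34,55
Therefore result = [2, 3, 5, 8, 13, 21].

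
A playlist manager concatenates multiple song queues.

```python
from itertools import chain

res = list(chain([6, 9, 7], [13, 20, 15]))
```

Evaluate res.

Step 1: chain() concatenates iterables: [6, 9, 7] + [13, 20, 15].
Therefore res = [6, 9, 7, 13, 20, 15].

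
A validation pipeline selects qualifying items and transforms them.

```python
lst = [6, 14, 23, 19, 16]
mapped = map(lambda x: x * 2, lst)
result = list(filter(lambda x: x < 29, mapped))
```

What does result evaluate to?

Step 1: Map x * 2:
  6 -> 12
  14 -> 28
  23 -> 46
  19 -> 38
  16 -> 32
Step 2: Filter for < 29:
  12: kept
  28: kept
  46: removed
  38: removed
  32: removed
Therefore result = [12, 28].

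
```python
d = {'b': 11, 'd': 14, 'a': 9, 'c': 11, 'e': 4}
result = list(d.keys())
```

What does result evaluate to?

Step 1: d.keys() returns the dictionary keys in insertion order.
Therefore result = ['b', 'd', 'a', 'c', 'e'].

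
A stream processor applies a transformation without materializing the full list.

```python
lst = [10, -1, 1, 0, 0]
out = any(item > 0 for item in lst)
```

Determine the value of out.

Step 1: Check item > 0 for each element in [10, -1, 1, 0, 0]:
  10 > 0: True
  -1 > 0: False
  1 > 0: True
  0 > 0: False
  0 > 0: False
Step 2: any() returns True.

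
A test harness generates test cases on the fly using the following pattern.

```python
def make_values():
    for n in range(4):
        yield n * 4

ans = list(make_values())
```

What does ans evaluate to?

Step 1: For each n in range(4), yield n * 4:
  n=0: yield 0 * 4 = 0
  n=1: yield 1 * 4 = 4
  n=2: yield 2 * 4 = 8
  n=3: yield 3 * 4 = 12
Therefore ans = [0, 4, 8, 12].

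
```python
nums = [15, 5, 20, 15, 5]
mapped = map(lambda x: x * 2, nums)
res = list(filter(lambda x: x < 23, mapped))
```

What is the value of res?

Step 1: Map x * 2:
  15 -> 30
  5 -> 10
  20 -> 40
  15 -> 30
  5 -> 10
Step 2: Filter for < 23:
  30: removed
  10: kept
  40: removed
  30: removed
  10: kept
Therefore res = [10, 10].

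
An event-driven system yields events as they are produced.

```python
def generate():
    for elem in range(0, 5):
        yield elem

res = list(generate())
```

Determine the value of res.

Step 1: The generator yields each value from range(0, 5).
Step 2: list() consumes all yields: [0, 1, 2, 3, 4].
Therefore res = [0, 1, 2, 3, 4].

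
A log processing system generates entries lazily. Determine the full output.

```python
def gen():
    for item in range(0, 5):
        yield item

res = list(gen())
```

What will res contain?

Step 1: The generator yields each value from range(0, 5).
Step 2: list() consumes all yields: [0, 1, 2, 3, 4].
Therefore res = [0, 1, 2, 3, 4].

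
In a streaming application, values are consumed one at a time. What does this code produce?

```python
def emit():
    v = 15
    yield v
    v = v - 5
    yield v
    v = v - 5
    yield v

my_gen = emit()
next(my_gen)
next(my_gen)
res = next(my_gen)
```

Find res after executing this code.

Step 1: Trace through generator execution:
  Yield 1: v starts at 15, yield 15
  Yield 2: v = 15 - 5 = 10, yield 10
  Yield 3: v = 10 - 5 = 5, yield 5
Step 2: First next() gets 15, second next() gets the second value, third next() yields 5.
Therefore res = 5.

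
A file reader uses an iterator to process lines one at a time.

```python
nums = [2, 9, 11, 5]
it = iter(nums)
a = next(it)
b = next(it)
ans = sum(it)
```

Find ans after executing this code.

Step 1: Create iterator over [2, 9, 11, 5].
Step 2: a = next() = 2, b = next() = 9.
Step 3: sum() of remaining [11, 5] = 16.
Therefore ans = 16.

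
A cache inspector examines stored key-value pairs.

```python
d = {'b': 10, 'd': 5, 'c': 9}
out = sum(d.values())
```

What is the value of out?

Step 1: d.values() = [10, 5, 9].
Step 2: sum = 24.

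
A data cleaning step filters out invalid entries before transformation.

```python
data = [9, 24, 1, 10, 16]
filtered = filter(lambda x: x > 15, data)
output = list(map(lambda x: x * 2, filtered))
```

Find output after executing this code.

Step 1: Filter data for elements > 15:
  9: removed
  24: kept
  1: removed
  10: removed
  16: kept
Step 2: Map x * 2 on filtered [24, 16]:
  24 -> 48
  16 -> 32
Therefore output = [48, 32].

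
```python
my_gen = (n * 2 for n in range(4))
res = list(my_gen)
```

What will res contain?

Step 1: For each n in range(4), compute n*2:
  n=0: 0*2 = 0
  n=1: 1*2 = 2
  n=2: 2*2 = 4
  n=3: 3*2 = 6
Therefore res = [0, 2, 4, 6].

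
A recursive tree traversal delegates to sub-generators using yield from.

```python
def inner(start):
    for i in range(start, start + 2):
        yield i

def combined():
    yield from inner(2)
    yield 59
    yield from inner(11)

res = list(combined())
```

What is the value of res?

Step 1: combined() delegates to inner(2):
  yield 2
  yield 3
Step 2: yield 59
Step 3: Delegates to inner(11):
  yield 11
  yield 12
Therefore res = [2, 3, 59, 11, 12].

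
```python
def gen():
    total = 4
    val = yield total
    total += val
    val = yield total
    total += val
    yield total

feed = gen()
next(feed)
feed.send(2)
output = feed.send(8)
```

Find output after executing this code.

Step 1: next() -> yield total=4.
Step 2: send(2) -> val=2, total = 4+2 = 6, yield 6.
Step 3: send(8) -> val=8, total = 6+8 = 14, yield 14.
Therefore output = 14.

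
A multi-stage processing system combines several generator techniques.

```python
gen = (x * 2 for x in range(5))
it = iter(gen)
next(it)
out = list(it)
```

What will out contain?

Step 1: Generator produces [0, 2, 4, 6, 8].
Step 2: next(it) consumes first element (0).
Step 3: list(it) collects remaining: [2, 4, 6, 8].
Therefore out = [2, 4, 6, 8].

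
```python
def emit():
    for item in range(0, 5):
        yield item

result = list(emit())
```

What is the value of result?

Step 1: The generator yields each value from range(0, 5).
Step 2: list() consumes all yields: [0, 1, 2, 3, 4].
Therefore result = [0, 1, 2, 3, 4].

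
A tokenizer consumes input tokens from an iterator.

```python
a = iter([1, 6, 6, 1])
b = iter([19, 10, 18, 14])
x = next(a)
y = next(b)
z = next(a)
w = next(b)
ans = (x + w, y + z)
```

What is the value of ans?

Step 1: a iterates [1, 6, 6, 1], b iterates [19, 10, 18, 14].
Step 2: x = next(a) = 1, y = next(b) = 19.
Step 3: z = next(a) = 6, w = next(b) = 10.
Step 4: ans = (1 + 10, 19 + 6) = (11, 25).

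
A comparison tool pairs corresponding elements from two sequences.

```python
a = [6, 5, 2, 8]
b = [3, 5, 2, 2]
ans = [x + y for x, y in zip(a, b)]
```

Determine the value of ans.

Step 1: Add corresponding elements:
  6 + 3 = 9
  5 + 5 = 10
  2 + 2 = 4
  8 + 2 = 10
Therefore ans = [9, 10, 4, 10].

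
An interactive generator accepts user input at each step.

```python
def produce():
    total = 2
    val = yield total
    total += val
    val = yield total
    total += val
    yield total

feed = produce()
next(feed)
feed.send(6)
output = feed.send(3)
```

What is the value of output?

Step 1: next() -> yield total=2.
Step 2: send(6) -> val=6, total = 2+6 = 8, yield 8.
Step 3: send(3) -> val=3, total = 8+3 = 11, yield 11.
Therefore output = 11.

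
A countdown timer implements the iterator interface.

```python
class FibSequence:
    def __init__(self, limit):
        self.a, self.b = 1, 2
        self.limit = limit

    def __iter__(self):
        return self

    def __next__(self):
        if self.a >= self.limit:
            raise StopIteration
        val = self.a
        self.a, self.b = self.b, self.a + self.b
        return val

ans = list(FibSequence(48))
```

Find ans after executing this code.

Step 1: Fibonacci-like sequence (a=1, b=2) until >= 48:
  Yield 1, then a,b = 2,3
  Yield 2, then a,b = 3,5
  Yield 3, then a,b = 5,8
  Yield 5, then a,b = 8,13
  Yield 8, then a,b = 13,21
  Yield 13, then a,b = 21,34
  Yield 21, then a,b = 34,55
  Yield 34, then a,b = 55,89
Step 2: 55 >= 48, stop.
Therefore ans = [1, 2, 3, 5, 8, 13, 21, 34].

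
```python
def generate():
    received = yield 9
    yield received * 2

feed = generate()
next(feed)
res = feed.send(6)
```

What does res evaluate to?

Step 1: next(feed) advances to first yield, producing 9.
Step 2: send(6) resumes, received = 6.
Step 3: yield received * 2 = 6 * 2 = 12.
Therefore res = 12.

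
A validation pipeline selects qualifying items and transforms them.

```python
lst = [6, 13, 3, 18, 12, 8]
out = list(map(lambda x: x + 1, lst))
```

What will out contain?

Step 1: Apply lambda x: x + 1 to each element:
  6 -> 7
  13 -> 14
  3 -> 4
  18 -> 19
  12 -> 13
  8 -> 9
Therefore out = [7, 14, 4, 19, 13, 9].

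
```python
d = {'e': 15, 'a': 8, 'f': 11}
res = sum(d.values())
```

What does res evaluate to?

Step 1: d.values() = [15, 8, 11].
Step 2: sum = 34.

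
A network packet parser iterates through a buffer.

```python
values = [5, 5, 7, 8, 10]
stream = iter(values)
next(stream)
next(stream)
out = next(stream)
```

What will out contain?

Step 1: Create iterator over [5, 5, 7, 8, 10].
Step 2: next() consumes 5.
Step 3: next() consumes 5.
Step 4: next() returns 7.
Therefore out = 7.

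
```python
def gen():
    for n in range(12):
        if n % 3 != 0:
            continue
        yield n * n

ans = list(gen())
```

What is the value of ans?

Step 1: Only yield n**2 when n is divisible by 3:
  n=0: 0 % 3 == 0, yield 0**2 = 0
  n=3: 3 % 3 == 0, yield 3**2 = 9
  n=6: 6 % 3 == 0, yield 6**2 = 36
  n=9: 9 % 3 == 0, yield 9**2 = 81
Therefore ans = [0, 9, 36, 81].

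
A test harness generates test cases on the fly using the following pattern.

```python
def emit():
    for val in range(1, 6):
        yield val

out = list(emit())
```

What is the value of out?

Step 1: The generator yields each value from range(1, 6).
Step 2: list() consumes all yields: [1, 2, 3, 4, 5].
Therefore out = [1, 2, 3, 4, 5].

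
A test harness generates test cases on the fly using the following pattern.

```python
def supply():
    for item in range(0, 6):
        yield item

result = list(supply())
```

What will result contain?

Step 1: The generator yields each value from range(0, 6).
Step 2: list() consumes all yields: [0, 1, 2, 3, 4, 5].
Therefore result = [0, 1, 2, 3, 4, 5].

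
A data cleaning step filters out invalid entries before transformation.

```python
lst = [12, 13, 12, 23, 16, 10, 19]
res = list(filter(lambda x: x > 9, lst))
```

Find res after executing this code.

Step 1: Filter elements > 9:
  12: kept
  13: kept
  12: kept
  23: kept
  16: kept
  10: kept
  19: kept
Therefore res = [12, 13, 12, 23, 16, 10, 19].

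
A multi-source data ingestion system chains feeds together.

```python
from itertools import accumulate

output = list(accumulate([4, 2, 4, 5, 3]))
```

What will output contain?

Step 1: accumulate computes running sums:
  + 4 = 4
  + 2 = 6
  + 4 = 10
  + 5 = 15
  + 3 = 18
Therefore output = [4, 6, 10, 15, 18].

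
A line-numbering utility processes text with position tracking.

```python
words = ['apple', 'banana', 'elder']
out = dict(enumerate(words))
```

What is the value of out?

Step 1: enumerate pairs indices with words:
  0 -> 'apple'
  1 -> 'banana'
  2 -> 'elder'
Therefore out = {0: 'apple', 1: 'banana', 2: 'elder'}.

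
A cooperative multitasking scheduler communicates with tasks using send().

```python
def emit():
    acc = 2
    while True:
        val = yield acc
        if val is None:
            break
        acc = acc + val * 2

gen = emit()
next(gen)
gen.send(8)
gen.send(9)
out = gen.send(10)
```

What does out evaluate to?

Step 1: next() -> yield acc=2.
Step 2: send(8) -> val=8, acc = 2 + 8*2 = 18, yield 18.
Step 3: send(9) -> val=9, acc = 18 + 9*2 = 36, yield 36.
Step 4: send(10) -> val=10, acc = 36 + 10*2 = 56, yield 56.
Therefore out = 56.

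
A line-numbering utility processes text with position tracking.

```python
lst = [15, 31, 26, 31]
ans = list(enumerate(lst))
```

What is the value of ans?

Step 1: enumerate pairs each element with its index:
  (0, 15)
  (1, 31)
  (2, 26)
  (3, 31)
Therefore ans = [(0, 15), (1, 31), (2, 26), (3, 31)].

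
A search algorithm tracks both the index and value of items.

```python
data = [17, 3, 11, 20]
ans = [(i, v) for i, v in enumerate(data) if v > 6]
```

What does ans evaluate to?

Step 1: Filter enumerate([17, 3, 11, 20]) keeping v > 6:
  (0, 17): 17 > 6, included
  (1, 3): 3 <= 6, excluded
  (2, 11): 11 > 6, included
  (3, 20): 20 > 6, included
Therefore ans = [(0, 17), (2, 11), (3, 20)].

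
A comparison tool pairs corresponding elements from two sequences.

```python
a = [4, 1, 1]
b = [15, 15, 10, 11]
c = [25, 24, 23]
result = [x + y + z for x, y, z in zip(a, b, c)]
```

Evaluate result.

Step 1: zip three lists (truncates to shortest, len=3):
  4 + 15 + 25 = 44
  1 + 15 + 24 = 40
  1 + 10 + 23 = 34
Therefore result = [44, 40, 34].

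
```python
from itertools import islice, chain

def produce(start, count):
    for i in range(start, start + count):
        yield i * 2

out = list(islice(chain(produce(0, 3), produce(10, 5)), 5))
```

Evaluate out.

Step 1: produce(0, 3) yields [0, 2, 4].
Step 2: produce(10, 5) yields [20, 22, 24, 26, 28].
Step 3: chain concatenates: [0, 2, 4, 20, 22, 24, 26, 28].
Step 4: islice takes first 5: [0, 2, 4, 20, 22].
Therefore out = [0, 2, 4, 20, 22].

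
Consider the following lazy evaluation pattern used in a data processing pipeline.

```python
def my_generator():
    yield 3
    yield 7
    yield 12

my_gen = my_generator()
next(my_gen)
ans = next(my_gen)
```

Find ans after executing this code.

Step 1: my_generator() creates a generator.
Step 2: next(my_gen) yields 3 (consumed and discarded).
Step 3: next(my_gen) yields 7, assigned to ans.
Therefore ans = 7.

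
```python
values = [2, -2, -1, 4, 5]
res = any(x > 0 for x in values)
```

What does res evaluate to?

Step 1: Check x > 0 for each element in [2, -2, -1, 4, 5]:
  2 > 0: True
  -2 > 0: False
  -1 > 0: False
  4 > 0: True
  5 > 0: True
Step 2: any() returns True.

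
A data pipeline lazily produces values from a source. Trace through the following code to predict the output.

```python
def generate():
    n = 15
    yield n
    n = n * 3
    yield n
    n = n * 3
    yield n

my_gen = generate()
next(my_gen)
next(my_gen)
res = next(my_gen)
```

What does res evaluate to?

Step 1: Trace through generator execution:
  Yield 1: n starts at 15, yield 15
  Yield 2: n = 15 * 3 = 45, yield 45
  Yield 3: n = 45 * 3 = 135, yield 135
Step 2: First next() gets 15, second next() gets the second value, third next() yields 135.
Therefore res = 135.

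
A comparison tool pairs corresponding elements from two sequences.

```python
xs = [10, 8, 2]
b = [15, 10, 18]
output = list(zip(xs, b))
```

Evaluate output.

Step 1: zip pairs elements at same index:
  Index 0: (10, 15)
  Index 1: (8, 10)
  Index 2: (2, 18)
Therefore output = [(10, 15), (8, 10), (2, 18)].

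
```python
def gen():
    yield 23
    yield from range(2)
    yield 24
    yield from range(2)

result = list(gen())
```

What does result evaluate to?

Step 1: Trace yields in order:
  yield 23
  yield 0
  yield 1
  yield 24
  yield 0
  yield 1
Therefore result = [23, 0, 1, 24, 0, 1].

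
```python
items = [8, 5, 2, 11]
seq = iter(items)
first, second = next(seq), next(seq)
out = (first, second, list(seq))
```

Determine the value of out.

Step 1: Create iterator over [8, 5, 2, 11].
Step 2: first = 8, second = 5.
Step 3: Remaining elements: [2, 11].
Therefore out = (8, 5, [2, 11]).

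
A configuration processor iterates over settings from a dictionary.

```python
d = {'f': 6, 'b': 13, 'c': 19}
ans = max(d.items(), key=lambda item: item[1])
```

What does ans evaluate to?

Step 1: Find item with maximum value:
  ('f', 6)
  ('b', 13)
  ('c', 19)
Step 2: Maximum value is 19 at key 'c'.
Therefore ans = ('c', 19).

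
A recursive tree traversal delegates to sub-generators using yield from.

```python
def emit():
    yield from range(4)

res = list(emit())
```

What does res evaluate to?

Step 1: yield from delegates to the iterable, yielding each element.
Step 2: Collected values: [0, 1, 2, 3].
Therefore res = [0, 1, 2, 3].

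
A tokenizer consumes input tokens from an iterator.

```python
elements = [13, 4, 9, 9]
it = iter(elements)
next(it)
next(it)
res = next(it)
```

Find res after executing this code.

Step 1: Create iterator over [13, 4, 9, 9].
Step 2: next() consumes 13.
Step 3: next() consumes 4.
Step 4: next() returns 9.
Therefore res = 9.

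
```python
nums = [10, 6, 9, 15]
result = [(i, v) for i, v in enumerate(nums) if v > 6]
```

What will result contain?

Step 1: Filter enumerate([10, 6, 9, 15]) keeping v > 6:
  (0, 10): 10 > 6, included
  (1, 6): 6 <= 6, excluded
  (2, 9): 9 > 6, included
  (3, 15): 15 > 6, included
Therefore result = [(0, 10), (2, 9), (3, 15)].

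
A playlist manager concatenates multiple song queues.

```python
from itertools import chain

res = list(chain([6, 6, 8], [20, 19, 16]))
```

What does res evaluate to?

Step 1: chain() concatenates iterables: [6, 6, 8] + [20, 19, 16].
Therefore res = [6, 6, 8, 20, 19, 16].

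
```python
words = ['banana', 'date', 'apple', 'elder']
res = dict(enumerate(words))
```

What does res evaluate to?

Step 1: enumerate pairs indices with words:
  0 -> 'banana'
  1 -> 'date'
  2 -> 'apple'
  3 -> 'elder'
Therefore res = {0: 'banana', 1: 'date', 2: 'apple', 3: 'elder'}.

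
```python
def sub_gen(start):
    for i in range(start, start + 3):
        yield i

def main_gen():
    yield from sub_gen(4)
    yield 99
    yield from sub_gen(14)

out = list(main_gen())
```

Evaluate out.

Step 1: main_gen() delegates to sub_gen(4):
  yield 4
  yield 5
  yield 6
Step 2: yield 99
Step 3: Delegates to sub_gen(14):
  yield 14
  yield 15
  yield 16
Therefore out = [4, 5, 6, 99, 14, 15, 16].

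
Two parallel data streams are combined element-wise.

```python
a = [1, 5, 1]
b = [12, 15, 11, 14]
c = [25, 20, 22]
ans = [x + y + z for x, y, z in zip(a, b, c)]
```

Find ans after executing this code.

Step 1: zip three lists (truncates to shortest, len=3):
  1 + 12 + 25 = 38
  5 + 15 + 20 = 40
  1 + 11 + 22 = 34
Therefore ans = [38, 40, 34].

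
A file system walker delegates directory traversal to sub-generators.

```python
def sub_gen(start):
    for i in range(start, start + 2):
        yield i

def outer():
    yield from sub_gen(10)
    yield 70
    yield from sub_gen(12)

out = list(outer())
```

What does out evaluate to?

Step 1: outer() delegates to sub_gen(10):
  yield 10
  yield 11
Step 2: yield 70
Step 3: Delegates to sub_gen(12):
  yield 12
  yield 13
Therefore out = [10, 11, 70, 12, 13].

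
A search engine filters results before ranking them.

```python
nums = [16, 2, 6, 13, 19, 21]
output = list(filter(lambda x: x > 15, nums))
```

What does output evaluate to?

Step 1: Filter elements > 15:
  16: kept
  2: removed
  6: removed
  13: removed
  19: kept
  21: kept
Therefore output = [16, 19, 21].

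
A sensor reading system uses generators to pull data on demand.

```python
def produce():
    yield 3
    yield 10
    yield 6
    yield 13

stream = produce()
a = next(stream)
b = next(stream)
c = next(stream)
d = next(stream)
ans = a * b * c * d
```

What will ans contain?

Step 1: Create generator and consume all values:
  a = next(stream) = 3
  b = next(stream) = 10
  c = next(stream) = 6
  d = next(stream) = 13
Step 2: ans = 3 * 10 * 6 * 13 = 2340.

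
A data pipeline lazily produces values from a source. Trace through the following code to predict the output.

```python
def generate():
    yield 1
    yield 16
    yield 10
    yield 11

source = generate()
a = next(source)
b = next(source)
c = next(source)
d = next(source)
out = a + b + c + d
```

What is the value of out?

Step 1: Create generator and consume all values:
  a = next(source) = 1
  b = next(source) = 16
  c = next(source) = 10
  d = next(source) = 11
Step 2: out = 1 + 16 + 10 + 11 = 38.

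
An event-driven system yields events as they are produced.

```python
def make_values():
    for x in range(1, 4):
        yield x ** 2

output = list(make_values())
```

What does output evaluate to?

Step 1: For each x in range(1, 4), yield x**2:
  x=1: yield 1**2 = 1
  x=2: yield 2**2 = 4
  x=3: yield 3**2 = 9
Therefore output = [1, 4, 9].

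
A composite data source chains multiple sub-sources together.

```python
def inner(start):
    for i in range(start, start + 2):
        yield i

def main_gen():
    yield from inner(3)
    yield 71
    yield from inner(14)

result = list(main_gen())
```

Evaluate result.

Step 1: main_gen() delegates to inner(3):
  yield 3
  yield 4
Step 2: yield 71
Step 3: Delegates to inner(14):
  yield 14
  yield 15
Therefore result = [3, 4, 71, 14, 15].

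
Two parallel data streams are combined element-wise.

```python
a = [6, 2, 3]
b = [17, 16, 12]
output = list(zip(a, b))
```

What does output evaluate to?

Step 1: zip pairs elements at same index:
  Index 0: (6, 17)
  Index 1: (2, 16)
  Index 2: (3, 12)
Therefore output = [(6, 17), (2, 16), (3, 12)].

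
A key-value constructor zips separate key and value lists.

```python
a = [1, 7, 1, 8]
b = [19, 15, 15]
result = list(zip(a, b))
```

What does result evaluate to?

Step 1: zip stops at shortest (len(a)=4, len(b)=3):
  Index 0: (1, 19)
  Index 1: (7, 15)
  Index 2: (1, 15)
Step 2: Last element of a (8) has no pair, dropped.
Therefore result = [(1, 19), (7, 15), (1, 15)].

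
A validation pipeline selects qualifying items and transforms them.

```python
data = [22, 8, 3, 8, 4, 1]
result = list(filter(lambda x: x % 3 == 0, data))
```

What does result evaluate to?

Step 1: Filter elements divisible by 3:
  22 % 3 = 1: removed
  8 % 3 = 2: removed
  3 % 3 = 0: kept
  8 % 3 = 2: removed
  4 % 3 = 1: removed
  1 % 3 = 1: removed
Therefore result = [3].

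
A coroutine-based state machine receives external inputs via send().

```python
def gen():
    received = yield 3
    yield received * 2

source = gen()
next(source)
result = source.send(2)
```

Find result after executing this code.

Step 1: next(source) advances to first yield, producing 3.
Step 2: send(2) resumes, received = 2.
Step 3: yield received * 2 = 2 * 2 = 4.
Therefore result = 4.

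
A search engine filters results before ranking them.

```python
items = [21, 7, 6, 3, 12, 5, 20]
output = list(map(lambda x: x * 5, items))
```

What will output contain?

Step 1: Apply lambda x: x * 5 to each element:
  21 -> 105
  7 -> 35
  6 -> 30
  3 -> 15
  12 -> 60
  5 -> 25
  20 -> 100
Therefore output = [105, 35, 30, 15, 60, 25, 100].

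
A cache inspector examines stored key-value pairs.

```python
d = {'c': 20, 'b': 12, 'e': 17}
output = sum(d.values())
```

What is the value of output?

Step 1: d.values() = [20, 12, 17].
Step 2: sum = 49.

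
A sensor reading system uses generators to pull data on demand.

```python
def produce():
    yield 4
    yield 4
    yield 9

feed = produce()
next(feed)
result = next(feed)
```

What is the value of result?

Step 1: produce() creates a generator.
Step 2: next(feed) yields 4 (consumed and discarded).
Step 3: next(feed) yields 4, assigned to result.
Therefore result = 4.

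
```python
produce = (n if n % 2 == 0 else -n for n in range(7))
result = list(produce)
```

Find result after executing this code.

Step 1: For each n in range(7), yield n if even, else -n:
  n=0: even, yield 0
  n=1: odd, yield -1
  n=2: even, yield 2
  n=3: odd, yield -3
  n=4: even, yield 4
  n=5: odd, yield -5
  n=6: even, yield 6
Therefore result = [0, -1, 2, -3, 4, -5, 6].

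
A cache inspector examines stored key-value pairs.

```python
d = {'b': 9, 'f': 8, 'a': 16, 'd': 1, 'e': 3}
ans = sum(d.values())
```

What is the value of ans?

Step 1: d.values() = [9, 8, 16, 1, 3].
Step 2: sum = 37.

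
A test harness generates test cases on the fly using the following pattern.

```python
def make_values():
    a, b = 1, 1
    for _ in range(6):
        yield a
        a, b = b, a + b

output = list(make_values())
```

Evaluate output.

Step 1: Fibonacci-like sequence starting with a=1, b=1:
  Iteration 1: yield a=1, then a,b = 1,2
  Iteration 2: yield a=1, then a,b = 2,3
  Iteration 3: yield a=2, then a,b = 3,5
  Iteration 4: yield a=3, then a,b = 5,8
  Iteration 5: yield a=5, then a,b = 8,13
  Iteration 6: yield a=8, then a,b = 13,21
Therefore output = [1, 1, 2, 3, 5, 8].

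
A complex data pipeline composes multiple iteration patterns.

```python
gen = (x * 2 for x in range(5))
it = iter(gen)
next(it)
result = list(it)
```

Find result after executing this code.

Step 1: Generator produces [0, 2, 4, 6, 8].
Step 2: next(it) consumes first element (0).
Step 3: list(it) collects remaining: [2, 4, 6, 8].
Therefore result = [2, 4, 6, 8].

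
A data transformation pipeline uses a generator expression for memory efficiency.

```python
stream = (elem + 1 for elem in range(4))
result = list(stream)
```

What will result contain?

Step 1: For each elem in range(4), compute elem+1:
  elem=0: 0+1 = 1
  elem=1: 1+1 = 2
  elem=2: 2+1 = 3
  elem=3: 3+1 = 4
Therefore result = [1, 2, 3, 4].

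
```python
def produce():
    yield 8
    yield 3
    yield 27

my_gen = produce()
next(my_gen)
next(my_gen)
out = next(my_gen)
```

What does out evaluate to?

Step 1: produce() creates a generator.
Step 2: next(my_gen) yields 8 (consumed and discarded).
Step 3: next(my_gen) yields 3 (consumed and discarded).
Step 4: next(my_gen) yields 27, assigned to out.
Therefore out = 27.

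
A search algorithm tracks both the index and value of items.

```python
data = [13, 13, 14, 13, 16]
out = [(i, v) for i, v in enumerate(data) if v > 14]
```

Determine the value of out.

Step 1: Filter enumerate([13, 13, 14, 13, 16]) keeping v > 14:
  (0, 13): 13 <= 14, excluded
  (1, 13): 13 <= 14, excluded
  (2, 14): 14 <= 14, excluded
  (3, 13): 13 <= 14, excluded
  (4, 16): 16 > 14, included
Therefore out = [(4, 16)].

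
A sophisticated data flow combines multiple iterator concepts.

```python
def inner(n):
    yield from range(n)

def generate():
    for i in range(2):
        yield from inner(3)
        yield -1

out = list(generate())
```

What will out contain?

Step 1: For each i in range(2):
  i=0: yield from inner(3) -> [0, 1, 2], then yield -1
  i=1: yield from inner(3) -> [0, 1, 2], then yield -1
Therefore out = [0, 1, 2, -1, 0, 1, 2, -1].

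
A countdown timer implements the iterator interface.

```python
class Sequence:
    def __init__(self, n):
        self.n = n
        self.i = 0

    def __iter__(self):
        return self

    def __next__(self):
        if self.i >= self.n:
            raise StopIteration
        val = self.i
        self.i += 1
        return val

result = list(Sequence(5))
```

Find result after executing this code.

Step 1: Sequence(5) creates an iterator counting 0 to 4.
Step 2: list() consumes all values: [0, 1, 2, 3, 4].
Therefore result = [0, 1, 2, 3, 4].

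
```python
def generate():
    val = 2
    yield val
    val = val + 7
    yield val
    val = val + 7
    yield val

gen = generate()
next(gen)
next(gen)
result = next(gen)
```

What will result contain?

Step 1: Trace through generator execution:
  Yield 1: val starts at 2, yield 2
  Yield 2: val = 2 + 7 = 9, yield 9
  Yield 3: val = 9 + 7 = 16, yield 16
Step 2: First next() gets 2, second next() gets the second value, third next() yields 16.
Therefore result = 16.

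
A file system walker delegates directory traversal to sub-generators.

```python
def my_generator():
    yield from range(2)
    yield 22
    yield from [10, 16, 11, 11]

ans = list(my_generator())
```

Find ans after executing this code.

Step 1: Trace yields in order:
  yield 0
  yield 1
  yield 22
  yield 10
  yield 16
  yield 11
  yield 11
Therefore ans = [0, 1, 22, 10, 16, 11, 11].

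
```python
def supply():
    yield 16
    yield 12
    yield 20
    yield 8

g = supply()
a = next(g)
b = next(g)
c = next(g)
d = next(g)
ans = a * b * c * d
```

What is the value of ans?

Step 1: Create generator and consume all values:
  a = next(g) = 16
  b = next(g) = 12
  c = next(g) = 20
  d = next(g) = 8
Step 2: ans = 16 * 12 * 20 * 8 = 30720.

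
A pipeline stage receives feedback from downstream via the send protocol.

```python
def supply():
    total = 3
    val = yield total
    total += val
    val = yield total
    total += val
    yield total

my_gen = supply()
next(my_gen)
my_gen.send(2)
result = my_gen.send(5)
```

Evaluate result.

Step 1: next() -> yield total=3.
Step 2: send(2) -> val=2, total = 3+2 = 5, yield 5.
Step 3: send(5) -> val=5, total = 5+5 = 10, yield 10.
Therefore result = 10.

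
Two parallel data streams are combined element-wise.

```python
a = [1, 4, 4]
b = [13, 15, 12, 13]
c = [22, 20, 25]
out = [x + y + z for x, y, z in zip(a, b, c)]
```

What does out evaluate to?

Step 1: zip three lists (truncates to shortest, len=3):
  1 + 13 + 22 = 36
  4 + 15 + 20 = 39
  4 + 12 + 25 = 41
Therefore out = [36, 39, 41].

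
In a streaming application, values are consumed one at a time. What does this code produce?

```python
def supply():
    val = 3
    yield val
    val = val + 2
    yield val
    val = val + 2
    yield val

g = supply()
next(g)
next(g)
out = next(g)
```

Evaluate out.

Step 1: Trace through generator execution:
  Yield 1: val starts at 3, yield 3
  Yield 2: val = 3 + 2 = 5, yield 5
  Yield 3: val = 5 + 2 = 7, yield 7
Step 2: First next() gets 3, second next() gets the second value, third next() yields 7.
Therefore out = 7.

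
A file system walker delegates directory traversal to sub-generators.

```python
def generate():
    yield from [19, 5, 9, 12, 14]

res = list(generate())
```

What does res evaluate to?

Step 1: yield from delegates to the iterable, yielding each element.
Step 2: Collected values: [19, 5, 9, 12, 14].
Therefore res = [19, 5, 9, 12, 14].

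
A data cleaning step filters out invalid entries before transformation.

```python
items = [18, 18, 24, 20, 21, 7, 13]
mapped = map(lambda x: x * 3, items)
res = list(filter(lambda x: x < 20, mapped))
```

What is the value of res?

Step 1: Map x * 3:
  18 -> 54
  18 -> 54
  24 -> 72
  20 -> 60
  21 -> 63
  7 -> 21
  13 -> 39
Step 2: Filter for < 20:
  54: removed
  54: removed
  72: removed
  60: removed
  63: removed
  21: removed
  39: removed
Therefore res = [].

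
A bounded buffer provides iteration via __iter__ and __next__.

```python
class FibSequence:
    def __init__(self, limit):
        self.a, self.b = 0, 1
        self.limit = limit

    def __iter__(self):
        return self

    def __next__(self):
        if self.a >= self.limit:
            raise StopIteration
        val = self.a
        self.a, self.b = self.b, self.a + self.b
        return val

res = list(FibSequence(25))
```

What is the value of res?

Step 1: Fibonacci-like sequence (a=0, b=1) until >= 25:
  Yield 0, then a,b = 1,1
  Yield 1, then a,b = 1,2
  Yield 1, then a,b = 2,3
  Yield 2, then a,b = 3,5
  Yield 3, then a,b = 5,8
  Yield 5, then a,b = 8,13
  Yield 8, then a,b = 13,21
  Yield 13, then a,b = 21,34
  Yield 21, then a,b = 34,55
Step 2: 34 >= 25, stop.
Therefore res = [0, 1, 1, 2, 3, 5, 8, 13, 21].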